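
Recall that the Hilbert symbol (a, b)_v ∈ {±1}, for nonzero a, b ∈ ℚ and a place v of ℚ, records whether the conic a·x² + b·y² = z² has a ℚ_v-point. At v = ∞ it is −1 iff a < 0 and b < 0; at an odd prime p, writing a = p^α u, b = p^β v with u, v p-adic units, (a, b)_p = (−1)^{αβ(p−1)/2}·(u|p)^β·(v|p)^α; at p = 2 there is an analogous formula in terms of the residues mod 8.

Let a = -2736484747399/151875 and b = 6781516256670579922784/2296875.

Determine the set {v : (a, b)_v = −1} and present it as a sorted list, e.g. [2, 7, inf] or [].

Mod squares: a ≡ -44733, b ≡ 24882. Check v ∈ {∞, 2, 3, 5, 7, 11, 13, 19, 23, 29, 31, 37, 41}.
v=29: a=29^0·(≡18), b=29^1·(≡21) mod 29; (18|29)=-1, (21|29)=-1; (−1)^{0·1·14}·(-1)^1·(-1)^0 = -1.
v=2: v_2(a)=0, v_2(b)=5; units ≡ 3, 1 (mod 8); ε·ε+αω+βω = 1·0+0·0+5·1 ≡ 1  ⇒  (a,b)_2 = -1.
v=3: a=3^-5·(≡2), b=3^-1·(≡2) mod 3; (2|3)=-1, (2|3)=-1; (−1)^{-5·-1·1}·(-1)^-1·(-1)^-5 = -1.
v=∞: -44733 < 0 and 24882 > 0  ⇒  (a,b)_∞ = +1.
v=37: a=37^1·(≡27), b=37^2·(≡29) mod 37; (27|37)=+1, (29|37)=-1; (−1)^{1·2·18}·(+1)^2·(-1)^1 = -1.
v=41: a=41^0·(≡21), b=41^2·(≡36) mod 41; (21|41)=+1, (36|41)=+1; (−1)^{0·2·20}·(+1)^2·(+1)^0 = +1.
v=19: a=19^2·(≡12), b=19^2·(≡4) mod 19; (12|19)=-1, (4|19)=+1; (−1)^{2·2·9}·(-1)^2·(+1)^2 = +1.
v=23: a=23^2·(≡9), b=23^2·(≡17) mod 23; (9|23)=+1, (17|23)=-1; (−1)^{2·2·11}·(+1)^2·(-1)^2 = +1.
v=13: a=13^1·(≡4), b=13^1·(≡4) mod 13; (4|13)=+1, (4|13)=+1; (−1)^{1·1·6}·(+1)^1·(+1)^1 = +1.
v=5: a=5^-4·(≡2), b=5^-6·(≡2) mod 5; (2|5)=-1, (2|5)=-1; (−1)^{-4·-6·2}·(-1)^-6·(-1)^-4 = +1.
v=7: a=7^0·(≡1), b=7^-2·(≡2) mod 7; (1|7)=+1, (2|7)=+1; (−1)^{0·-2·3}·(+1)^-2·(+1)^0 = +1.
v=31: a=31^3·(≡7), b=31^2·(≡14) mod 31; (7|31)=+1, (14|31)=+1; (−1)^{3·2·15}·(+1)^2·(+1)^3 = +1.
v=11: a=11^0·(≡9), b=11^3·(≡10) mod 11; (9|11)=+1, (10|11)=-1; (−1)^{0·3·5}·(+1)^3·(-1)^0 = +1.
|Ram(-44733, 24882)| = 4, even; anisotropic at {2, 3, 29, 37}.

[2, 3, 29, 37]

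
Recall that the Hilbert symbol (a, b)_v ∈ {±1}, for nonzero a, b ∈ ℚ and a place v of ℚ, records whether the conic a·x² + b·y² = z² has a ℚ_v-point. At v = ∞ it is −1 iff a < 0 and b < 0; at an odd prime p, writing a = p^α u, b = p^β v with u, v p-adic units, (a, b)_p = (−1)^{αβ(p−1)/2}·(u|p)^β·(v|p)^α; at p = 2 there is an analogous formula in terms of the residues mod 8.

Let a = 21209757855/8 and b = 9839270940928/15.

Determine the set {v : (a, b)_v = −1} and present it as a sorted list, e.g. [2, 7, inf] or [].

Mod squares: a ≡ 2897310, b ≡ 53295. Check v ∈ {∞, 2, 3, 5, 11, 13, 17, 19, 23}.
v=5: a=5^1·(≡2), b=5^-1·(≡1) mod 5; (2|5)=-1, (1|5)=+1; (−1)^{1·-1·2}·(-1)^-1·(+1)^1 = -1.
v=2: v_2(a)=-3, v_2(b)=8; units ≡ 7, 7 (mod 8); ε·ε+αω+βω = 1·1+-3·0+8·0 ≡ 1  ⇒  (a,b)_2 = -1.
v=17: a=17^1·(≡14), b=17^1·(≡10) mod 17; (14|17)=-1, (10|17)=-1; (−1)^{1·1·8}·(-1)^1·(-1)^1 = +1.
v=∞: 2897310 > 0 and 53295 > 0  ⇒  (a,b)_∞ = +1.
v=13: a=13^1·(≡11), b=13^2·(≡11) mod 13; (11|13)=-1, (11|13)=-1; (−1)^{1·2·6}·(-1)^2·(-1)^1 = -1.
v=3: a=3^1·(≡1), b=3^-1·(≡2) mod 3; (1|3)=+1, (2|3)=-1; (−1)^{1·-1·1}·(+1)^-1·(-1)^1 = +1.
v=23: a=23^1·(≡15), b=23^2·(≡9) mod 23; (15|23)=-1, (9|23)=+1; (−1)^{1·2·11}·(-1)^2·(+1)^1 = +1.
v=11: a=11^4·(≡4), b=11^3·(≡1) mod 11; (4|11)=+1, (1|11)=+1; (−1)^{4·3·5}·(+1)^3·(+1)^4 = +1.
v=19: a=19^1·(≡2), b=19^1·(≡8) mod 19; (2|19)=-1, (8|19)=-1; (−1)^{1·1·9}·(-1)^1·(-1)^1 = -1.
Ram(2897310, 53295) = {2, 5, 13, 19}; no ℚ_2-point on the conic.

[2, 5, 13, 19]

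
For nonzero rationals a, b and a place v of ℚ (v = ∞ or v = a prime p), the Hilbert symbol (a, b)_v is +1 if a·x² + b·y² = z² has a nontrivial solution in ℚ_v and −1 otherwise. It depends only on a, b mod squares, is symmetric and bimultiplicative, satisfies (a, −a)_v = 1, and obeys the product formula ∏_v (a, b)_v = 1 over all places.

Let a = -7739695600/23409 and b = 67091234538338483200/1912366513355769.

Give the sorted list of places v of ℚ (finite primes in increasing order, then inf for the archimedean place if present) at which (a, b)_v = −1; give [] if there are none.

[7, 13]

Mod squares: a ≡ -53599, b ≡ 7. Check v ∈ {∞, 2, 3, 5, 7, 13, 17, 19, 23, 31, 43}.
v=17: a=17^-2·(≡16), b=17^-6·(≡6) mod 17; (16|17)=+1, (6|17)=-1; (−1)^{-2·-6·8}·(+1)^-6·(-1)^-2 = +1.
v=43: a=43^0·(≡28), b=43^-2·(≡18) mod 43; (28|43)=-1, (18|43)=-1; (−1)^{0·-2·21}·(-1)^-2·(-1)^0 = +1.
v=23: a=23^0·(≡20), b=23^-2·(≡20) mod 23; (20|23)=-1, (20|23)=-1; (−1)^{0·-2·11}·(-1)^-2·(-1)^0 = +1.
v=3: a=3^-4·(≡2), b=3^-4·(≡1) mod 3; (2|3)=-1, (1|3)=+1; (−1)^{-4·-4·1}·(-1)^-4·(+1)^-4 = +1.
v=31: a=31^1·(≡19), b=31^2·(≡9) mod 31; (19|31)=+1, (9|31)=+1; (−1)^{1·2·15}·(+1)^2·(+1)^1 = +1.
v=7: a=7^1·(≡4), b=7^3·(≡1) mod 7; (4|7)=+1, (1|7)=+1; (−1)^{1·3·3}·(+1)^3·(+1)^1 = -1.
v=5: a=5^2·(≡4), b=5^2·(≡2) mod 5; (4|5)=+1, (2|5)=-1; (−1)^{2·2·2}·(+1)^2·(-1)^2 = +1.
v=2: v_2(a)=4, v_2(b)=10; units ≡ 1, 7 (mod 8); ε·ε+αω+βω = 0·1+4·0+10·0 ≡ 0  ⇒  (a,b)_2 = +1.
v=19: a=19^3·(≡10), b=19^6·(≡7) mod 19; (10|19)=-1, (7|19)=+1; (−1)^{3·6·9}·(-1)^6·(+1)^3 = +1.
v=∞: -53599 < 0 and 7 > 0  ⇒  (a,b)_∞ = +1.
v=13: a=13^1·(≡11), b=13^2·(≡5) mod 13; (11|13)=-1, (5|13)=-1; (−1)^{1·2·6}·(-1)^2·(-1)^1 = -1.
Ram(-53599, 7) = {7, 13}; no ℚ_7-point on the conic.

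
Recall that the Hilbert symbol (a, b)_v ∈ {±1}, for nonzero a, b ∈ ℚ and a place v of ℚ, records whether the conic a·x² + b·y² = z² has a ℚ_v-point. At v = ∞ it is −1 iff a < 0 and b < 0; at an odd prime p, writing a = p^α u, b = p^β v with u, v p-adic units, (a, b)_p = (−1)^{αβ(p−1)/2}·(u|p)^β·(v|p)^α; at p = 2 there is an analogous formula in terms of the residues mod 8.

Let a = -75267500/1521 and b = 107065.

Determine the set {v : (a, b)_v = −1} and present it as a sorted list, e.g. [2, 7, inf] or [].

(a, b) ≡ (-30107, 2185) mod (ℚ^×)²; places V = {2, 3, 5, 7, 11, 13, 17, 19, 23, ∞}.
(a,b)_2: α=2, β=0; u≡5, v≡1 (mod 8); ε(u)ε(v)=0·0, αω(v)=2·0, βω(u)=0·1; sum ≡ 0  ⇒  +1.
(a,b)_∞: sgn(-30107)=−, sgn(2185)=+, so +1.
(a,b)_7: α=1, u≡2; β=2, v≡1 (mod 7); (2|7)=+1, (1|7)=+1; sign (−1)^0·+1^2·+1^1 = +1.
(a,b)_23: α=1, u≡3; β=1, v≡9 (mod 23); (3|23)=+1, (9|23)=+1; sign (−1)^1·+1^1·+1^1 = -1.
(a,b)_13: α=-2, u≡12; β=0, v≡10 (mod 13); (12|13)=+1, (10|13)=+1; sign (−1)^0·+1^0·+1^-2 = +1.
(a,b)_11: α=1, u≡2; β=0, v≡2 (mod 11); (2|11)=-1, (2|11)=-1; sign (−1)^0·-1^0·-1^1 = -1.
(a,b)_19: α=0, u≡12; β=1, v≡11 (mod 19); (12|19)=-1, (11|19)=+1; sign (−1)^0·-1^1·+1^0 = -1.
(a,b)_17: α=1, u≡6; β=0, v≡16 (mod 17); (6|17)=-1, (16|17)=+1; sign (−1)^0·-1^0·+1^1 = +1.
(a,b)_3: α=-2, u≡1; β=0, v≡1 (mod 3); (1|3)=+1, (1|3)=+1; sign (−1)^0·+1^0·+1^-2 = +1.
(a,b)_5: α=4, u≡2; β=1, v≡3 (mod 5); (2|5)=-1, (3|5)=-1; sign (−1)^0·-1^1·-1^4 = -1.
|Ram(-30107, 2185)| = 4, even; anisotropic at {5, 11, 19, 23}.

[5, 11, 19, 23]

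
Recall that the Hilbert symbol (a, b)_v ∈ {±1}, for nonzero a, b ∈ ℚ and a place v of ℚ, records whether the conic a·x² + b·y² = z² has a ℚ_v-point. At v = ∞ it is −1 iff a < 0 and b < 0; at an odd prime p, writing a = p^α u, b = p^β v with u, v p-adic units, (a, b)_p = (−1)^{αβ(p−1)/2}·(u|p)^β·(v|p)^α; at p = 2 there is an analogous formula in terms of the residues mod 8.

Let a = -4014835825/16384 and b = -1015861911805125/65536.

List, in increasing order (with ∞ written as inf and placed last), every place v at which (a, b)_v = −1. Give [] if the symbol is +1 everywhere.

Mod squares: a ≡ -19393, b ≡ -5. Check v ∈ {∞, 2, 3, 5, 7, 11, 13, 41, 43}.
v=2: v_2(a)=-14, v_2(b)=-16; units ≡ 7, 3 (mod 8); ε·ε+αω+βω = 1·1+-14·1+-16·0 ≡ 1  ⇒  (a,b)_2 = -1.
v=5: a=5^2·(≡3), b=5^3·(≡4) mod 5; (3|5)=-1, (4|5)=+1; (−1)^{2·3·2}·(-1)^3·(+1)^2 = -1.
v=7: a=7^2·(≡4), b=7^4·(≡2) mod 7; (4|7)=+1, (2|7)=+1; (−1)^{2·4·3}·(+1)^4·(+1)^2 = +1.
v=41: a=41^1·(≡22), b=41^2·(≡20) mod 41; (22|41)=-1, (20|41)=+1; (−1)^{1·2·20}·(-1)^2·(+1)^1 = +1.
v=11: a=11^1·(≡8), b=11^2·(≡2) mod 11; (8|11)=-1, (2|11)=-1; (−1)^{1·2·5}·(-1)^2·(-1)^1 = -1.
v=3: a=3^0·(≡2), b=3^2·(≡1) mod 3; (2|3)=-1, (1|3)=+1; (−1)^{0·2·1}·(-1)^2·(+1)^0 = +1.
v=∞: -19393 < 0 and -5 < 0  ⇒  (a,b)_∞ = -1.
v=43: a=43^1·(≡33), b=43^2·(≡38) mod 43; (33|43)=-1, (38|43)=+1; (−1)^{1·2·21}·(-1)^2·(+1)^1 = +1.
v=13: a=13^2·(≡12), b=13^0·(≡6) mod 13; (12|13)=+1, (6|13)=-1; (−1)^{2·0·6}·(+1)^0·(-1)^2 = +1.
Ram(-19393, -5) = {2, 5, 11, ∞}; no ℚ_2-point on the conic.

[2, 5, 11, inf]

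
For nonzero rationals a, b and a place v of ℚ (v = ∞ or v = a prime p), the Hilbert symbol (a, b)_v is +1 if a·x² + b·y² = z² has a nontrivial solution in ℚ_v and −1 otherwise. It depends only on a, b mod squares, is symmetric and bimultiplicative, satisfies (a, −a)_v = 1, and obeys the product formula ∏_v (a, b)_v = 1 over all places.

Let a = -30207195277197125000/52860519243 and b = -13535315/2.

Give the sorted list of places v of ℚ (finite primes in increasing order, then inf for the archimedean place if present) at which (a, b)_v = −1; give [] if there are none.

[3, 5, 11, 19, 29, inf]

(a, b) ≡ (-21318, -93670) mod (ℚ^×)²; places V = {2, 3, 5, 7, 11, 17, 19, 23, 29, 43, ∞}.
(a,b)_∞: sgn(-21318)=−, sgn(-93670)=−, so -1.
(a,b)_2: α=3, β=-1; u≡5, v≡5 (mod 8); ε(u)ε(v)=0·0, αω(v)=3·1, βω(u)=-1·1; sum ≡ 0  ⇒  +1.
(a,b)_11: α=1, u≡5; β=0, v≡10 (mod 11); (5|11)=+1, (10|11)=-1; sign (−1)^0·+1^0·-1^1 = -1.
(a,b)_23: α=4, u≡9; β=0, v≡12 (mod 23); (9|23)=+1, (12|23)=+1; sign (−1)^0·+1^0·+1^4 = +1.
(a,b)_7: α=-6, u≡1; β=0, v≡2 (mod 7); (1|7)=+1, (2|7)=+1; sign (−1)^0·+1^0·+1^-6 = +1.
(a,b)_17: α=3, u≡1; β=3, v≡8 (mod 17); (1|17)=+1, (8|17)=+1; sign (−1)^0·+1^3·+1^3 = +1.
(a,b)_3: α=-5, u≡1; β=0, v≡2 (mod 3); (1|3)=+1, (2|3)=-1; sign (−1)^0·+1^0·-1^-5 = -1.
(a,b)_29: α=2, u≡12; β=1, v≡10 (mod 29); (12|29)=-1, (10|29)=-1; sign (−1)^0·-1^1·-1^2 = -1.
(a,b)_19: α=1, u≡13; β=1, v≡10 (mod 19); (13|19)=-1, (10|19)=-1; sign (−1)^1·-1^1·-1^1 = -1.
(a,b)_5: α=6, u≡3; β=1, v≡1 (mod 5); (3|5)=-1, (1|5)=+1; sign (−1)^0·-1^1·+1^6 = -1.
(a,b)_43: α=-2, u≡10; β=0, v≡5 (mod 43); (10|43)=+1, (5|43)=-1; sign (−1)^0·+1^0·-1^-2 = +1.
Ram(-21318, -93670) = {3, 5, 11, 19, 29, ∞}; no ℚ_3-point on the conic.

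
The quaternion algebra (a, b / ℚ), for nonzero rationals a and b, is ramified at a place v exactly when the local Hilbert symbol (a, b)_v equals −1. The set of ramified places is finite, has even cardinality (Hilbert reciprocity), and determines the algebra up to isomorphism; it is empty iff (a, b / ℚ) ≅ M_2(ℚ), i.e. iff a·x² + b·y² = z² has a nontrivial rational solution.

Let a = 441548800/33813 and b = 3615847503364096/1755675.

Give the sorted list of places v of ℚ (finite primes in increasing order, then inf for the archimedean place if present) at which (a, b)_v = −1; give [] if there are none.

(a, b) ≡ (286, 462) mod (ℚ^×)²; places V = {2, 3, 5, 7, 11, 13, 17, ∞}.
(a,b)_2: α=15, β=25; u≡7, v≡7 (mod 8); ε(u)ε(v)=1·1, αω(v)=15·0, βω(u)=25·0; sum ≡ 1  ⇒  -1.
(a,b)_13: α=-1, u≡4; β=4, v≡7 (mod 13); (4|13)=+1, (7|13)=-1; sign (−1)^0·+1^4·-1^-1 = -1.
(a,b)_11: α=1, u≡4; β=1, v≡5 (mod 11); (4|11)=+1, (5|11)=+1; sign (−1)^1·+1^1·+1^1 = -1.
(a,b)_∞: sgn(286)=+, sgn(462)=+, so +1.
(a,b)_5: α=2, u≡4; β=-2, v≡3 (mod 5); (4|5)=+1, (3|5)=-1; sign (−1)^0·+1^-2·-1^2 = +1.
(a,b)_17: α=-2, u≡10; β=-2, v≡11 (mod 17); (10|17)=-1, (11|17)=-1; sign (−1)^0·-1^-2·-1^-2 = +1.
(a,b)_7: α=2, u≡3; β=3, v≡3 (mod 7); (3|7)=-1, (3|7)=-1; sign (−1)^0·-1^3·-1^2 = -1.
(a,b)_3: α=-2, u≡1; β=-5, v≡1 (mod 3); (1|3)=+1, (1|3)=+1; sign (−1)^0·+1^-5·+1^-2 = +1.
|Ram(286, 462)| = 4, even; anisotropic at {2, 7, 11, 13}.

[2, 7, 11, 13]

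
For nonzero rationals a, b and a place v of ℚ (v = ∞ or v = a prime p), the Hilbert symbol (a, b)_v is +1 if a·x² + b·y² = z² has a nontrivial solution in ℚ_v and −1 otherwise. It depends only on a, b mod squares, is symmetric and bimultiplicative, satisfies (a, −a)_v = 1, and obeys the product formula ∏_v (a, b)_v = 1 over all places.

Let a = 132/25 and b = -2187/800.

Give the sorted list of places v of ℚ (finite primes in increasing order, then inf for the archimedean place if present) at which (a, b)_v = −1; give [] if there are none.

Mod squares: a ≡ 33, b ≡ -6. Check v ∈ {∞, 2, 3, 5, 11}.
v=∞: 33 > 0 and -6 < 0  ⇒  (a,b)_∞ = +1.
v=5: a=5^-2·(≡2), b=5^-2·(≡4) mod 5; (2|5)=-1, (4|5)=+1; (−1)^{-2·-2·2}·(-1)^-2·(+1)^-2 = +1.
v=11: a=11^1·(≡4), b=11^0·(≡3) mod 11; (4|11)=+1, (3|11)=+1; (−1)^{1·0·5}·(+1)^0·(+1)^1 = +1.
v=2: v_2(a)=2, v_2(b)=-5; units ≡ 1, 5 (mod 8); ε·ε+αω+βω = 0·0+2·1+-5·0 ≡ 0  ⇒  (a,b)_2 = +1.
v=3: a=3^1·(≡2), b=3^7·(≡1) mod 3; (2|3)=-1, (1|3)=+1; (−1)^{1·7·1}·(-1)^7·(+1)^1 = +1.
Every local symbol is +1, so the conic 33·x² + -6·y² = z² has ℚ_v-points for all v and hence a ℚ-point; (a, b / ℚ) ≅ M_2(ℚ).

[]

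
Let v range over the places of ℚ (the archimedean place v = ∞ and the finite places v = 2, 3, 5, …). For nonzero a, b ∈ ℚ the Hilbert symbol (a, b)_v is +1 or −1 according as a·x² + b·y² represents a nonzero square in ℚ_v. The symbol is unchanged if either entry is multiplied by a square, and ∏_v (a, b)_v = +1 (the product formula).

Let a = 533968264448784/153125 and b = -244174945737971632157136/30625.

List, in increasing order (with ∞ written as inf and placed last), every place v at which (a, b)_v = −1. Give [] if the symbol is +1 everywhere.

[29, 37, 43, 53]

(a, b) ≡ (2537645, -901) mod (ℚ^×)²; places V = {2, 3, 5, 7, 11, 17, 29, 37, 43, 53, ∞}.
(a,b)_2: α=4, β=4; u≡5, v≡3 (mod 8); ε(u)ε(v)=0·1, αω(v)=4·1, βω(u)=4·1; sum ≡ 0  ⇒  +1.
(a,b)_11: α=1, u≡9; β=2, v≡5 (mod 11); (9|11)=+1, (5|11)=+1; sign (−1)^0·+1^2·+1^1 = +1.
(a,b)_7: α=-2, u≡6; β=-2, v≡4 (mod 7); (6|7)=-1, (4|7)=+1; sign (−1)^0·-1^-2·+1^-2 = +1.
(a,b)_17: α=2, u≡1; β=3, v≡9 (mod 17); (1|17)=+1, (9|17)=+1; sign (−1)^0·+1^3·+1^2 = +1.
(a,b)_5: α=-5, u≡1; β=-4, v≡1 (mod 5); (1|5)=+1, (1|5)=+1; sign (−1)^0·+1^-4·+1^-5 = +1.
(a,b)_37: α=1, u≡24; β=2, v≡23 (mod 37); (24|37)=-1, (23|37)=-1; sign (−1)^0·-1^2·-1^1 = -1.
(a,b)_53: α=2, u≡19; β=3, v≡28 (mod 53); (19|53)=-1, (28|53)=+1; sign (−1)^0·-1^3·+1^2 = -1.
(a,b)_29: α=1, u≡21; β=2, v≡18 (mod 29); (21|29)=-1, (18|29)=-1; sign (−1)^0·-1^2·-1^1 = -1.
(a,b)_3: α=4, u≡2; β=4, v≡2 (mod 3); (2|3)=-1, (2|3)=-1; sign (−1)^0·-1^4·-1^4 = +1.
(a,b)_∞: sgn(2537645)=+, sgn(-901)=−, so +1.
(a,b)_43: α=1, u≡37; β=2, v≡30 (mod 43); (37|43)=-1, (30|43)=-1; sign (−1)^0·-1^2·-1^1 = -1.
(2537645, -901 / ℚ) ramifies at {29, 37, 43, 53}: a division algebra.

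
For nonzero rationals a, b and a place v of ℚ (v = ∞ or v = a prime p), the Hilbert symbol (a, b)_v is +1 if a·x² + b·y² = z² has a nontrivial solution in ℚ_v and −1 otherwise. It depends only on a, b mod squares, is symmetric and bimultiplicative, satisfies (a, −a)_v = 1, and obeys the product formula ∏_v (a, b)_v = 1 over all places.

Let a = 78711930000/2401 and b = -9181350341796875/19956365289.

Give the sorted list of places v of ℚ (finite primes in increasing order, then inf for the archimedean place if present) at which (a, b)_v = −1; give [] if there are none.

(a, b) ≡ (473, -11) mod (ℚ^×)²; places V = {2, 3, 5, 7, 11, 31, 43, ∞}.
(a,b)_11: α=1, u≡8; β=1, v≡10 (mod 11); (8|11)=-1, (10|11)=-1; sign (−1)^1·-1^1·-1^1 = -1.
(a,b)_5: α=4, u≡3; β=12, v≡1 (mod 5); (3|5)=-1, (1|5)=+1; sign (−1)^0·-1^12·+1^4 = +1.
(a,b)_43: α=3, u≡23; β=4, v≡33 (mod 43); (23|43)=+1, (33|43)=-1; sign (−1)^0·+1^4·-1^3 = -1.
(a,b)_2: α=4, β=0; u≡1, v≡5 (mod 8); ε(u)ε(v)=0·0, αω(v)=4·1, βω(u)=0·0; sum ≡ 0  ⇒  +1.
(a,b)_3: α=2, u≡2; β=-2, v≡1 (mod 3); (2|3)=-1, (1|3)=+1; sign (−1)^0·-1^-2·+1^2 = +1.
(a,b)_31: α=0, u≡18; β=-4, v≡1 (mod 31); (18|31)=+1, (1|31)=+1; sign (−1)^0·+1^-4·+1^0 = +1.
(a,b)_∞: sgn(473)=+, sgn(-11)=−, so +1.
(a,b)_7: α=-4, u≡4; β=-4, v≡3 (mod 7); (4|7)=+1, (3|7)=-1; sign (−1)^0·+1^-4·-1^-4 = +1.
|Ram(473, -11)| = 2, even; anisotropic at {11, 43}.

[11, 43]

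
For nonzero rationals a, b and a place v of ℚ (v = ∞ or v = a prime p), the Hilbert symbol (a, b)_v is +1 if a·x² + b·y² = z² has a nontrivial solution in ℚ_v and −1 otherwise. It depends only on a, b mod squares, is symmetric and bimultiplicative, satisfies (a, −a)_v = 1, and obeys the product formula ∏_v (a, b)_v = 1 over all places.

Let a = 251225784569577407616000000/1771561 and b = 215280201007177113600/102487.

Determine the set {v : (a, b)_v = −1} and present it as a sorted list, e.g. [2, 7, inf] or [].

Mod squares: a ≡ 9139234, b ≡ 16422. Check v ∈ {∞, 2, 3, 5, 7, 11, 13, 17, 23, 29, 31}.
v=2: v_2(a)=13, v_2(b)=13; units ≡ 1, 3 (mod 8); ε·ε+αω+βω = 0·1+13·1+13·0 ≡ 1  ⇒  (a,b)_2 = -1.
v=7: a=7^0·(≡5), b=7^-1·(≡4) mod 7; (5|7)=-1, (4|7)=+1; (−1)^{0·-1·3}·(-1)^-1·(+1)^0 = -1.
v=∞: 9139234 > 0 and 16422 > 0  ⇒  (a,b)_∞ = +1.
v=5: a=5^6·(≡4), b=5^2·(≡2) mod 5; (4|5)=+1, (2|5)=-1; (−1)^{6·2·2}·(+1)^2·(-1)^6 = +1.
v=23: a=23^1·(≡14), b=23^1·(≡2) mod 23; (14|23)=-1, (2|23)=+1; (−1)^{1·1·11}·(-1)^1·(+1)^1 = +1.
v=29: a=29^3·(≡3), b=29^2·(≡14) mod 29; (3|29)=-1, (14|29)=-1; (−1)^{3·2·14}·(-1)^2·(-1)^3 = -1.
v=3: a=3^12·(≡1), b=3^9·(≡2) mod 3; (1|3)=+1, (2|3)=-1; (−1)^{12·9·1}·(+1)^9·(-1)^12 = +1.
v=31: a=31^3·(≡4), b=31^2·(≡30) mod 31; (4|31)=+1, (30|31)=-1; (−1)^{3·2·15}·(+1)^2·(-1)^3 = -1.
v=11: a=11^-6·(≡4), b=11^-4·(≡8) mod 11; (4|11)=+1, (8|11)=-1; (−1)^{-6·-4·5}·(+1)^-4·(-1)^-6 = +1.
v=13: a=13^1·(≡3), b=13^2·(≡12) mod 13; (3|13)=+1, (12|13)=+1; (−1)^{1·2·6}·(+1)^2·(+1)^1 = +1.
v=17: a=17^1·(≡7), b=17^1·(≡5) mod 17; (7|17)=-1, (5|17)=-1; (−1)^{1·1·8}·(-1)^1·(-1)^1 = +1.
Ram(9139234, 16422) = {2, 7, 29, 31}; no ℚ_2-point on the conic.

[2, 7, 29, 31]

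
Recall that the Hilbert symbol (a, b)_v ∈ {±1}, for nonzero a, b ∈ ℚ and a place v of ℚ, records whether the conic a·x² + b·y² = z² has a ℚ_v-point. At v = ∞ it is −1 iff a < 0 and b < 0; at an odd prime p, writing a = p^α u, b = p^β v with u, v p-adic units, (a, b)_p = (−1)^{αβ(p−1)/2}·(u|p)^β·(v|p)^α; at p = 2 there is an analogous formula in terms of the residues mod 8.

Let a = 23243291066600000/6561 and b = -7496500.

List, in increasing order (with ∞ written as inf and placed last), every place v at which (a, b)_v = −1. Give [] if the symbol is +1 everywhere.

[11, 47]

Mod squares: a ≡ 2585, b ≡ -74965. Check v ∈ {∞, 2, 3, 5, 11, 29, 47}.
v=29: a=29^2·(≡25), b=29^1·(≡6) mod 29; (25|29)=+1, (6|29)=+1; (−1)^{2·1·14}·(+1)^1·(+1)^2 = +1.
v=47: a=47^3·(≡32), b=47^1·(≡18) mod 47; (32|47)=+1, (18|47)=+1; (−1)^{3·1·23}·(+1)^1·(+1)^3 = -1.
v=2: v_2(a)=6, v_2(b)=2; units ≡ 1, 3 (mod 8); ε·ε+αω+βω = 0·1+6·1+2·0 ≡ 0  ⇒  (a,b)_2 = +1.
v=5: a=5^5·(≡2), b=5^3·(≡3) mod 5; (2|5)=-1, (3|5)=-1; (−1)^{5·3·2}·(-1)^3·(-1)^5 = +1.
v=3: a=3^-8·(≡2), b=3^0·(≡2) mod 3; (2|3)=-1, (2|3)=-1; (−1)^{-8·0·1}·(-1)^0·(-1)^-8 = +1.
v=11: a=11^3·(≡1), b=11^1·(≡5) mod 11; (1|11)=+1, (5|11)=+1; (−1)^{3·1·5}·(+1)^1·(+1)^3 = -1.
v=∞: 2585 > 0 and -74965 < 0  ⇒  (a,b)_∞ = +1.
Ram(2585, -74965) = {11, 47}; no ℚ_11-point on the conic.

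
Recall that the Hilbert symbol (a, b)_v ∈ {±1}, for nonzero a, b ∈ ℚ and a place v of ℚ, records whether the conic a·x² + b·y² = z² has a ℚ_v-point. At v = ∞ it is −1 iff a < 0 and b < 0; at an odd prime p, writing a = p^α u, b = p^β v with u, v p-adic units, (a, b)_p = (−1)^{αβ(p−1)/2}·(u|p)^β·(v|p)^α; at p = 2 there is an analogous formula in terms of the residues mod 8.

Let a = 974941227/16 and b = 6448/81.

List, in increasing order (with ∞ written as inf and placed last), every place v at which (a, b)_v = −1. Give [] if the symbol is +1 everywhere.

Mod squares: a ≡ 667, b ≡ 403. Check v ∈ {∞, 2, 3, 13, 23, 29, 31}.
v=23: a=23^1·(≡3), b=23^0·(≡16) mod 23; (3|23)=+1, (16|23)=+1; (−1)^{1·0·11}·(+1)^0·(+1)^1 = +1.
v=29: a=29^1·(≡24), b=29^0·(≡8) mod 29; (24|29)=+1, (8|29)=-1; (−1)^{1·0·14}·(+1)^0·(-1)^1 = -1.
v=31: a=31^2·(≡2), b=31^1·(≡24) mod 31; (2|31)=+1, (24|31)=-1; (−1)^{2·1·15}·(+1)^1·(-1)^2 = +1.
v=∞: 667 > 0 and 403 > 0  ⇒  (a,b)_∞ = +1.
v=13: a=13^2·(≡1), b=13^1·(≡5) mod 13; (1|13)=+1, (5|13)=-1; (−1)^{2·1·6}·(+1)^1·(-1)^2 = +1.
v=2: v_2(a)=-4, v_2(b)=4; units ≡ 3, 3 (mod 8); ε·ε+αω+βω = 1·1+-4·1+4·1 ≡ 1  ⇒  (a,b)_2 = -1.
v=3: a=3^2·(≡1), b=3^-4·(≡1) mod 3; (1|3)=+1, (1|3)=+1; (−1)^{2·-4·1}·(+1)^-4·(+1)^2 = +1.
|Ram(667, 403)| = 2, even; anisotropic at {2, 29}.

[2, 29]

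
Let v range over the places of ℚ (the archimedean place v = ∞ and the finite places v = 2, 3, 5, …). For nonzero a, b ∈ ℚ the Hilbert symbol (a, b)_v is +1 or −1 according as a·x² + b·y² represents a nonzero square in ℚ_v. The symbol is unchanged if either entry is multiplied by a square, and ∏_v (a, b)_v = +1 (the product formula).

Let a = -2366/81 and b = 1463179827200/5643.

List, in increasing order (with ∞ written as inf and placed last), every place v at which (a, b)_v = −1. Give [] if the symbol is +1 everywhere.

[7, 11, 17, 29]

(a, b) ≡ (-14, 4327554) mod (ℚ^×)²; places V = {2, 3, 5, 7, 11, 13, 17, 19, 29, ∞}.
(a,b)_2: α=1, β=11; u≡1, v≡1 (mod 8); ε(u)ε(v)=0·0, αω(v)=1·0, βω(u)=11·0; sum ≡ 0  ⇒  +1.
(a,b)_29: α=0, u≡27; β=1, v≡27 (mod 29); (27|29)=-1, (27|29)=-1; sign (−1)^0·-1^1·-1^0 = -1.
(a,b)_∞: sgn(-14)=−, sgn(4327554)=+, so +1.
(a,b)_19: α=0, u≡17; β=-1, v≡15 (mod 19); (17|19)=+1, (15|19)=-1; sign (−1)^0·+1^-1·-1^0 = +1.
(a,b)_3: α=-4, u≡1; β=-3, v≡1 (mod 3); (1|3)=+1, (1|3)=+1; sign (−1)^0·+1^-3·+1^-4 = +1.
(a,b)_11: α=0, u≡8; β=-1, v≡2 (mod 11); (8|11)=-1, (2|11)=-1; sign (−1)^0·-1^-1·-1^0 = -1.
(a,b)_5: α=0, u≡4; β=2, v≡1 (mod 5); (4|5)=+1, (1|5)=+1; sign (−1)^0·+1^2·+1^0 = +1.
(a,b)_17: α=0, u≡5; β=1, v≡9 (mod 17); (5|17)=-1, (9|17)=+1; sign (−1)^0·-1^1·+1^0 = -1.
(a,b)_13: α=2, u≡4; β=2, v≡9 (mod 13); (4|13)=+1, (9|13)=+1; sign (−1)^0·+1^2·+1^2 = +1.
(a,b)_7: α=1, u≡3; β=3, v≡6 (mod 7); (3|7)=-1, (6|7)=-1; sign (−1)^1·-1^3·-1^1 = -1.
(-14, 4327554 / ℚ) ramifies at {7, 11, 17, 29}: a division algebra.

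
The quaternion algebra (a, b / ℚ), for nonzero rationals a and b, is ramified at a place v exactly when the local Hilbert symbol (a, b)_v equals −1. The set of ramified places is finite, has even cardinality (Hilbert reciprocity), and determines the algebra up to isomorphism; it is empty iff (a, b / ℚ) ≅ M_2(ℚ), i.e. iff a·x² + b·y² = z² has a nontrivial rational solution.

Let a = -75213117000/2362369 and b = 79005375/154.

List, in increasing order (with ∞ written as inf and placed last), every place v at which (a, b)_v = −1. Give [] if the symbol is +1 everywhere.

[5, 7]

(a, b) ≡ (-3570, 2310) mod (ℚ^×)²; places V = {2, 3, 5, 7, 11, 17, 29, 53, ∞}.
(a,b)_5: α=3, u≡1; β=3, v≡2 (mod 5); (1|5)=+1, (2|5)=-1; sign (−1)^0·+1^3·-1^3 = -1.
(a,b)_29: α=-2, u≡19; β=0, v≡17 (mod 29); (19|29)=-1, (17|29)=-1; sign (−1)^0·-1^0·-1^-2 = +1.
(a,b)_∞: sgn(-3570)=−, sgn(2310)=+, so +1.
(a,b)_2: α=3, β=-1; u≡7, v≡3 (mod 8); ε(u)ε(v)=1·1, αω(v)=3·1, βω(u)=-1·0; sum ≡ 0  ⇒  +1.
(a,b)_53: α=-2, u≡31; β=0, v≡27 (mod 53); (31|53)=-1, (27|53)=-1; sign (−1)^0·-1^0·-1^-2 = +1.
(a,b)_3: α=7, u≡1; β=7, v≡2 (mod 3); (1|3)=+1, (2|3)=-1; sign (−1)^1·+1^7·-1^7 = +1.
(a,b)_7: α=1, u≡2; β=-1, v≡1 (mod 7); (2|7)=+1, (1|7)=+1; sign (−1)^1·+1^-1·+1^1 = -1.
(a,b)_11: α=0, u≡5; β=-1, v≡3 (mod 11); (5|11)=+1, (3|11)=+1; sign (−1)^0·+1^-1·+1^0 = +1.
(a,b)_17: α=3, u≡12; β=2, v≡15 (mod 17); (12|17)=-1, (15|17)=+1; sign (−1)^0·-1^2·+1^3 = +1.
Ram(-3570, 2310) = {5, 7}; no ℚ_5-point on the conic.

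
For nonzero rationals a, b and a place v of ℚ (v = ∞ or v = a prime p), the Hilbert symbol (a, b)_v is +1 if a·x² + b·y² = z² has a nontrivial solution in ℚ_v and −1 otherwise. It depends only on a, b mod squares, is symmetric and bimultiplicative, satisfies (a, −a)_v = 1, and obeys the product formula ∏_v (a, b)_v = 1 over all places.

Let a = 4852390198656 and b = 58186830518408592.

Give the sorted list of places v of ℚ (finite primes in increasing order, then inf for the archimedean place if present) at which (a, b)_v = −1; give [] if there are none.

Mod squares: a ≡ 6006, b ≡ 29393. Check v ∈ {∞, 2, 3, 7, 11, 13, 17, 19}.
v=∞: 6006 > 0 and 29393 > 0  ⇒  (a,b)_∞ = +1.
v=17: a=17^2·(≡10), b=17^3·(≡3) mod 17; (10|17)=-1, (3|17)=-1; (−1)^{2·3·8}·(-1)^3·(-1)^2 = -1.
v=19: a=19^2·(≡12), b=19^3·(≡2) mod 19; (12|19)=-1, (2|19)=-1; (−1)^{2·3·9}·(-1)^3·(-1)^2 = -1.
v=3: a=3^1·(≡1), b=3^4·(≡2) mod 3; (1|3)=+1, (2|3)=-1; (−1)^{1·4·1}·(+1)^4·(-1)^1 = -1.
v=7: a=7^1·(≡1), b=7^1·(≡3) mod 7; (1|7)=+1, (3|7)=-1; (−1)^{1·1·3}·(+1)^1·(-1)^1 = +1.
v=2: v_2(a)=7, v_2(b)=4; units ≡ 3, 1 (mod 8); ε·ε+αω+βω = 1·0+7·0+4·1 ≡ 0  ⇒  (a,b)_2 = +1.
v=11: a=11^3·(≡7), b=11^4·(≡1) mod 11; (7|11)=-1, (1|11)=+1; (−1)^{3·4·5}·(-1)^4·(+1)^3 = +1.
v=13: a=13^1·(≡5), b=13^1·(≡9) mod 13; (5|13)=-1, (9|13)=+1; (−1)^{1·1·6}·(-1)^1·(+1)^1 = -1.
Ram(6006, 29393) = {3, 13, 17, 19}; no ℚ_3-point on the conic.

[3, 13, 17, 19]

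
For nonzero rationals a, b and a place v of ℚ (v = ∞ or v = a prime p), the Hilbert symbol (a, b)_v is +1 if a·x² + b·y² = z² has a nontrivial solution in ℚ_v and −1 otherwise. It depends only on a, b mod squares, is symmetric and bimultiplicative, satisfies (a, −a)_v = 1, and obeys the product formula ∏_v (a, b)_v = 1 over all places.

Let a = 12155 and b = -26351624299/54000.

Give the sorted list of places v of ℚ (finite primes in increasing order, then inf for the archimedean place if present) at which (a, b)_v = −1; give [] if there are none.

[2, 3, 5, 7, 11, 17]

Mod squares: a ≡ 12155, b ≡ -1365. Check v ∈ {∞, 2, 3, 5, 7, 11, 13, 17}.
v=7: a=7^0·(≡3), b=7^3·(≡2) mod 7; (3|7)=-1, (2|7)=+1; (−1)^{0·3·3}·(-1)^3·(+1)^0 = -1.
v=3: a=3^0·(≡2), b=3^-3·(≡1) mod 3; (2|3)=-1, (1|3)=+1; (−1)^{0·-3·1}·(-1)^-3·(+1)^0 = -1.
v=17: a=17^1·(≡1), b=17^2·(≡14) mod 17; (1|17)=+1, (14|17)=-1; (−1)^{1·2·8}·(+1)^2·(-1)^1 = -1.
v=2: v_2(a)=0, v_2(b)=-4; units ≡ 3, 3 (mod 8); ε·ε+αω+βω = 1·1+0·1+-4·1 ≡ 1  ⇒  (a,b)_2 = -1.
v=5: a=5^1·(≡1), b=5^-3·(≡3) mod 5; (1|5)=+1, (3|5)=-1; (−1)^{1·-3·2}·(+1)^-3·(-1)^1 = -1.
v=11: a=11^1·(≡5), b=11^2·(≡7) mod 11; (5|11)=+1, (7|11)=-1; (−1)^{1·2·5}·(+1)^2·(-1)^1 = -1.
v=∞: 12155 > 0 and -1365 < 0  ⇒  (a,b)_∞ = +1.
v=13: a=13^1·(≡12), b=13^3·(≡4) mod 13; (12|13)=+1, (4|13)=+1; (−1)^{1·3·6}·(+1)^3·(+1)^1 = +1.
Ram(12155, -1365) = {2, 3, 5, 7, 11, 17}; no ℚ_2-point on the conic.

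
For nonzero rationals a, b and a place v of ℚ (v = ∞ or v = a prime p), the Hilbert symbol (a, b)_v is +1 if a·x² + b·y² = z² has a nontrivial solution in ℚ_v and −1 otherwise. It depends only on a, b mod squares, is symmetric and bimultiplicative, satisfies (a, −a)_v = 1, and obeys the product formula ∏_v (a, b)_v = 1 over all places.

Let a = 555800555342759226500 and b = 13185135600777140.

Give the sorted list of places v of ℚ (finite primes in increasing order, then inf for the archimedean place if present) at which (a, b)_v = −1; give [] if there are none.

(a, b) ≡ (39896441585, 482885) mod (ℚ^×)²; places V = {2, 5, 7, 11, 13, 17, 19, 23, 29, 37, ∞}.
(a,b)_7: α=1, u≡1; β=2, v≡2 (mod 7); (1|7)=+1, (2|7)=+1; sign (−1)^0·+1^2·+1^1 = +1.
(a,b)_11: α=3, u≡2; β=2, v≡2 (mod 11); (2|11)=-1, (2|11)=-1; sign (−1)^0·-1^2·-1^3 = -1.
(a,b)_5: α=3, u≡2; β=1, v≡3 (mod 5); (2|5)=-1, (3|5)=-1; sign (−1)^0·-1^1·-1^3 = +1.
(a,b)_23: α=1, u≡16; β=1, v≡14 (mod 23); (16|23)=+1, (14|23)=-1; sign (−1)^1·+1^1·-1^1 = +1.
(a,b)_13: α=1, u≡8; β=1, v≡4 (mod 13); (8|13)=-1, (4|13)=+1; sign (−1)^0·-1^1·+1^1 = -1.
(a,b)_17: α=1, u≡15; β=1, v≡9 (mod 17); (15|17)=+1, (9|17)=+1; sign (−1)^0·+1^1·+1^1 = +1.
(a,b)_37: α=3, u≡1; β=2, v≡17 (mod 37); (1|37)=+1, (17|37)=-1; sign (−1)^0·+1^2·-1^3 = -1.
(a,b)_29: α=3, u≡24; β=2, v≡16 (mod 29); (24|29)=+1, (16|29)=+1; sign (−1)^0·+1^2·+1^3 = +1.
(a,b)_2: α=2, β=2; u≡1, v≡5 (mod 8); ε(u)ε(v)=0·0, αω(v)=2·1, βω(u)=2·0; sum ≡ 0  ⇒  +1.
(a,b)_∞: sgn(39896441585)=+, sgn(482885)=+, so +1.
(a,b)_19: α=1, u≡14; β=1, v≡12 (mod 19); (14|19)=-1, (12|19)=-1; sign (−1)^1·-1^1·-1^1 = -1.
(39896441585, 482885 / ℚ) ramifies at {11, 13, 19, 37}: a division algebra.

[11, 13, 19, 37]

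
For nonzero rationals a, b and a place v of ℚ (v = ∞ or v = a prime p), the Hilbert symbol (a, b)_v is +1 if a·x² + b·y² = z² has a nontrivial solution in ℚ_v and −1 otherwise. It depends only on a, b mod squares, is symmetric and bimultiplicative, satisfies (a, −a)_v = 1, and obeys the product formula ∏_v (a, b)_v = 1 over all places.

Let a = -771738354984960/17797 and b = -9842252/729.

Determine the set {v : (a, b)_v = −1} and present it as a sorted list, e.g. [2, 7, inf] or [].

[2, 5, 7, 17, 29, inf]

(a, b) ≡ (-130, -2460563) mod (ℚ^×)²; places V = {2, 3, 5, 7, 11, 13, 17, 23, 29, 31, 37, 47, 59, ∞}.
(a,b)_3: α=4, u≡2; β=-6, v≡1 (mod 3); (2|3)=-1, (1|3)=+1; sign (−1)^0·-1^-6·+1^4 = +1.
(a,b)_17: α=0, u≡6; β=1, v≡2 (mod 17); (6|17)=-1, (2|17)=+1; sign (−1)^0·-1^1·+1^0 = -1.
(a,b)_47: α=2, u≡13; β=0, v≡36 (mod 47); (13|47)=-1, (36|47)=+1; sign (−1)^0·-1^0·+1^2 = +1.
(a,b)_2: α=11, β=2; u≡7, v≡5 (mod 8); ε(u)ε(v)=1·0, αω(v)=11·1, βω(u)=2·0; sum ≡ 1  ⇒  -1.
(a,b)_29: α=0, u≡8; β=1, v≡7 (mod 29); (8|29)=-1, (7|29)=+1; sign (−1)^0·-1^1·+1^0 = -1.
(a,b)_∞: sgn(-130)=−, sgn(-2460563)=−, so -1.
(a,b)_5: α=1, u≡4; β=0, v≡2 (mod 5); (4|5)=+1, (2|5)=-1; sign (−1)^0·+1^0·-1^1 = -1.
(a,b)_31: α=0, u≡9; β=1, v≡20 (mod 31); (9|31)=+1, (20|31)=+1; sign (−1)^0·+1^1·+1^0 = +1.
(a,b)_37: α=-2, u≡6; β=0, v≡33 (mod 37); (6|37)=-1, (33|37)=+1; sign (−1)^0·-1^0·+1^-2 = +1.
(a,b)_11: α=2, u≡7; β=0, v≡3 (mod 11); (7|11)=-1, (3|11)=+1; sign (−1)^0·-1^0·+1^2 = +1.
(a,b)_7: α=0, u≡5; β=1, v≡5 (mod 7); (5|7)=-1, (5|7)=-1; sign (−1)^0·-1^1·-1^0 = -1.
(a,b)_59: α=2, u≡50; β=0, v≡37 (mod 59); (50|59)=-1, (37|59)=-1; sign (−1)^0·-1^0·-1^2 = +1.
(a,b)_23: α=0, u≡1; β=1, v≡21 (mod 23); (1|23)=+1, (21|23)=-1; sign (−1)^0·+1^1·-1^0 = +1.
(a,b)_13: α=-1, u≡10; β=0, v≡9 (mod 13); (10|13)=+1, (9|13)=+1; sign (−1)^0·+1^0·+1^-1 = +1.
|Ram(-130, -2460563)| = 6, even; anisotropic at {2, 5, 7, 17, 29, ∞}.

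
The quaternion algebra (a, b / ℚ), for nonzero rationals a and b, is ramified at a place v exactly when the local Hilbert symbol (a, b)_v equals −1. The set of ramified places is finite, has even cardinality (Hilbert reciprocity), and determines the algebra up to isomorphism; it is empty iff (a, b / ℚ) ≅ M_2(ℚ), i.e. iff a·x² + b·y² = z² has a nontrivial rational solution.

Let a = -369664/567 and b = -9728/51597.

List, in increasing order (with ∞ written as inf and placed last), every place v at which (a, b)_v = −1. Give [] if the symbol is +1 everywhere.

(a, b) ≡ (-7, -494) mod (ℚ^×)²; places V = {2, 3, 7, 13, 19, ∞}.
(a,b)_3: α=-4, u≡2; β=-4, v≡1 (mod 3); (2|3)=-1, (1|3)=+1; sign (−1)^0·-1^-4·+1^-4 = +1.
(a,b)_13: α=0, u≡7; β=-1, v≡12 (mod 13); (7|13)=-1, (12|13)=+1; sign (−1)^0·-1^-1·+1^0 = -1.
(a,b)_2: α=10, β=9; u≡1, v≡1 (mod 8); ε(u)ε(v)=0·0, αω(v)=10·0, βω(u)=9·0; sum ≡ 0  ⇒  +1.
(a,b)_19: α=2, u≡12; β=1, v≡8 (mod 19); (12|19)=-1, (8|19)=-1; sign (−1)^0·-1^1·-1^2 = -1.
(a,b)_∞: sgn(-7)=−, sgn(-494)=−, so -1.
(a,b)_7: α=-1, u≡5; β=-2, v≡3 (mod 7); (5|7)=-1, (3|7)=-1; sign (−1)^0·-1^-2·-1^-1 = -1.
Ram(-7, -494) = {7, 13, 19, ∞}; no ℚ_7-point on the conic.

[7, 13, 19, inf]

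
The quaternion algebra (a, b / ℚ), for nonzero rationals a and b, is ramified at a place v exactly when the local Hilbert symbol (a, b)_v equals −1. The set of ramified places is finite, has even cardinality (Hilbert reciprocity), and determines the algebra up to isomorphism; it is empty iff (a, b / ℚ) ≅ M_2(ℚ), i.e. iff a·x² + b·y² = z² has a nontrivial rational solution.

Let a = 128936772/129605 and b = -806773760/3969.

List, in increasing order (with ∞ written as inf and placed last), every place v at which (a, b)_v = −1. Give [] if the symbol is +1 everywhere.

Mod squares: a ≡ 85, b ≡ -787865. Check v ∈ {∞, 2, 3, 5, 7, 13, 17, 23, 31}.
v=23: a=23^-2·(≡4), b=23^1·(≡5) mod 23; (4|23)=+1, (5|23)=-1; (−1)^{-2·1·11}·(+1)^1·(-1)^-2 = +1.
v=13: a=13^0·(≡2), b=13^1·(≡9) mod 13; (2|13)=-1, (9|13)=+1; (−1)^{0·1·6}·(-1)^1·(+1)^0 = -1.
v=17: a=17^3·(≡7), b=17^1·(≡7) mod 17; (7|17)=-1, (7|17)=-1; (−1)^{3·1·8}·(-1)^1·(-1)^3 = +1.
v=3: a=3^8·(≡1), b=3^-4·(≡1) mod 3; (1|3)=+1, (1|3)=+1; (−1)^{8·-4·1}·(+1)^-4·(+1)^8 = +1.
v=5: a=5^-1·(≡2), b=5^1·(≡2) mod 5; (2|5)=-1, (2|5)=-1; (−1)^{-1·1·2}·(-1)^1·(-1)^-1 = +1.
v=31: a=31^0·(≡17), b=31^1·(≡5) mod 31; (17|31)=-1, (5|31)=+1; (−1)^{0·1·15}·(-1)^1·(+1)^0 = -1.
v=7: a=7^-2·(≡1), b=7^-2·(≡3) mod 7; (1|7)=+1, (3|7)=-1; (−1)^{-2·-2·3}·(+1)^-2·(-1)^-2 = +1.
v=∞: 85 > 0 and -787865 < 0  ⇒  (a,b)_∞ = +1.
v=2: v_2(a)=2, v_2(b)=10; units ≡ 5, 7 (mod 8); ε·ε+αω+βω = 0·1+2·0+10·1 ≡ 0  ⇒  (a,b)_2 = +1.
(85, -787865 / ℚ) ramifies at {13, 31}: a division algebra.

[13, 31]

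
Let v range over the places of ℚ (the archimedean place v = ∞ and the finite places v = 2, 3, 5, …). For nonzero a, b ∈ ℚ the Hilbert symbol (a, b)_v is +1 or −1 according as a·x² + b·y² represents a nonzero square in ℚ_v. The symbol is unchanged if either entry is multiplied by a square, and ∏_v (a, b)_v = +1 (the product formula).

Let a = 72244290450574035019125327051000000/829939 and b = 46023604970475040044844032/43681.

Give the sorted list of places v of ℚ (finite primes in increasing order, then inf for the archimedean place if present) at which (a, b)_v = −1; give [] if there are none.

Mod squares: a ≡ 153068460649, b ≡ 294593. Check v ∈ {∞, 2, 3, 5, 11, 13, 17, 19, 23, 29, 31, 41, 43}.
v=41: a=41^3·(≡33), b=41^2·(≡20) mod 41; (33|41)=+1, (20|41)=+1; (−1)^{3·2·20}·(+1)^2·(+1)^3 = +1.
v=2: v_2(a)=6, v_2(b)=10; units ≡ 1, 1 (mod 8); ε·ε+αω+βω = 0·0+6·0+10·0 ≡ 0  ⇒  (a,b)_2 = +1.
v=3: a=3^4·(≡1), b=3^6·(≡2) mod 3; (1|3)=+1, (2|3)=-1; (−1)^{4·6·1}·(+1)^6·(-1)^4 = +1.
v=17: a=17^1·(≡4), b=17^1·(≡3) mod 17; (4|17)=+1, (3|17)=-1; (−1)^{1·1·8}·(+1)^1·(-1)^1 = -1.
v=5: a=5^6·(≡1), b=5^0·(≡2) mod 5; (1|5)=+1, (2|5)=-1; (−1)^{6·0·2}·(+1)^0·(-1)^6 = +1.
v=∞: 153068460649 > 0 and 294593 > 0  ⇒  (a,b)_∞ = +1.
v=31: a=31^1·(≡12), b=31^1·(≡22) mod 31; (12|31)=-1, (22|31)=-1; (−1)^{1·1·15}·(-1)^1·(-1)^1 = -1.
v=11: a=11^-2·(≡5), b=11^-2·(≡8) mod 11; (5|11)=+1, (8|11)=-1; (−1)^{-2·-2·5}·(+1)^-2·(-1)^-2 = +1.
v=13: a=13^1·(≡5), b=13^1·(≡5) mod 13; (5|13)=-1, (5|13)=-1; (−1)^{1·1·6}·(-1)^1·(-1)^1 = +1.
v=23: a=23^9·(≡11), b=23^6·(≡8) mod 23; (11|23)=-1, (8|23)=+1; (−1)^{9·6·11}·(-1)^6·(+1)^9 = +1.
v=19: a=19^-3·(≡6), b=19^-2·(≡4) mod 19; (6|19)=+1, (4|19)=+1; (−1)^{-3·-2·9}·(+1)^-2·(+1)^-3 = +1.
v=43: a=43^1·(≡1), b=43^1·(≡10) mod 43; (1|43)=+1, (10|43)=+1; (−1)^{1·1·21}·(+1)^1·(+1)^1 = -1.
v=29: a=29^3·(≡15), b=29^2·(≡26) mod 29; (15|29)=-1, (26|29)=-1; (−1)^{3·2·14}·(-1)^2·(-1)^3 = -1.
Ram(153068460649, 294593) = {17, 29, 31, 43}; no ℚ_17-point on the conic.

[17, 29, 31, 43]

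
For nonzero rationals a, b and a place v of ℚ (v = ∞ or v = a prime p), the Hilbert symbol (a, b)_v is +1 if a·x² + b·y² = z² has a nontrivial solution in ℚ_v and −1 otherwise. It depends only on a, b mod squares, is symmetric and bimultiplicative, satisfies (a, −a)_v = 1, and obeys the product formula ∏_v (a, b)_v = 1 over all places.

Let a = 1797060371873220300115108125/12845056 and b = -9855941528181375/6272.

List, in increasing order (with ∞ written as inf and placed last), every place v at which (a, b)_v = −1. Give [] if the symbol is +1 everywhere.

[2, 3, 5, 11, 13, 17]

(a, b) ≡ (7293, -190) mod (ℚ^×)²; places V = {2, 3, 5, 7, 11, 13, 17, 19, ∞}.
(a,b)_19: α=10, u≡4; β=7, v≡6 (mod 19); (4|19)=+1, (6|19)=+1; sign (−1)^0·+1^7·+1^10 = +1.
(a,b)_2: α=-18, β=-7; u≡5, v≡1 (mod 8); ε(u)ε(v)=0·0, αω(v)=-18·0, βω(u)=-7·1; sum ≡ 1  ⇒  -1.
(a,b)_17: α=1, u≡13; β=0, v≡5 (mod 17); (13|17)=+1, (5|17)=-1; sign (−1)^0·+1^0·-1^1 = -1.
(a,b)_7: α=-2, u≡6; β=-2, v≡5 (mod 7); (6|7)=-1, (5|7)=-1; sign (−1)^0·-1^-2·-1^-2 = +1.
(a,b)_11: α=3, u≡3; β=2, v≡10 (mod 11); (3|11)=+1, (10|11)=-1; sign (−1)^0·+1^2·-1^3 = -1.
(a,b)_13: α=1, u≡2; β=0, v≡6 (mod 13); (2|13)=-1, (6|13)=-1; sign (−1)^0·-1^0·-1^1 = -1.
(a,b)_3: α=13, u≡1; β=6, v≡2 (mod 3); (1|3)=+1, (2|3)=-1; sign (−1)^0·+1^6·-1^13 = -1.
(a,b)_∞: sgn(7293)=+, sgn(-190)=−, so +1.
(a,b)_5: α=4, u≡3; β=3, v≡2 (mod 5); (3|5)=-1, (2|5)=-1; sign (−1)^0·-1^3·-1^4 = -1.
|Ram(7293, -190)| = 6, even; anisotropic at {2, 3, 5, 11, 13, 17}.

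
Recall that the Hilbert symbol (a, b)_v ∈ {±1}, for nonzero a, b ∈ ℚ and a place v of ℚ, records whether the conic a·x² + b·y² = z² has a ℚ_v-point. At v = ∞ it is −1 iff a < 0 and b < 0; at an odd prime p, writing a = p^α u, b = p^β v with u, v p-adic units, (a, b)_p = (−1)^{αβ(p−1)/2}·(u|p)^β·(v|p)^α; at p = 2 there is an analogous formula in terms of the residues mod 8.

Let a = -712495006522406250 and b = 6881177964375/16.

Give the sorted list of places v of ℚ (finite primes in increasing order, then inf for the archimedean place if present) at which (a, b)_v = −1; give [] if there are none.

(a, b) ≡ (-14586, 23) mod (ℚ^×)²; places V = {2, 3, 5, 11, 13, 17, 23, ∞}.
(a,b)_∞: sgn(-14586)=−, sgn(23)=+, so +1.
(a,b)_13: α=3, u≡3; β=2, v≡3 (mod 13); (3|13)=+1, (3|13)=+1; sign (−1)^0·+1^2·+1^3 = +1.
(a,b)_17: α=3, u≡13; β=2, v≡5 (mod 17); (13|17)=+1, (5|17)=-1; sign (−1)^0·+1^2·-1^3 = -1.
(a,b)_3: α=1, u≡1; β=4, v≡2 (mod 3); (1|3)=+1, (2|3)=-1; sign (−1)^0·+1^4·-1^1 = -1.
(a,b)_2: α=1, β=-4; u≡3, v≡7 (mod 8); ε(u)ε(v)=1·1, αω(v)=1·0, βω(u)=-4·1; sum ≡ 1  ⇒  -1.
(a,b)_11: α=3, u≡3; β=2, v≡5 (mod 11); (3|11)=+1, (5|11)=+1; sign (−1)^0·+1^2·+1^3 = +1.
(a,b)_5: α=6, u≡1; β=4, v≡3 (mod 5); (1|5)=+1, (3|5)=-1; sign (−1)^0·+1^4·-1^6 = +1.
(a,b)_23: α=2, u≡19; β=1, v≡9 (mod 23); (19|23)=-1, (9|23)=+1; sign (−1)^0·-1^1·+1^2 = -1.
Ram(-14586, 23) = {2, 3, 17, 23}; no ℚ_2-point on the conic.

[2, 3, 17, 23]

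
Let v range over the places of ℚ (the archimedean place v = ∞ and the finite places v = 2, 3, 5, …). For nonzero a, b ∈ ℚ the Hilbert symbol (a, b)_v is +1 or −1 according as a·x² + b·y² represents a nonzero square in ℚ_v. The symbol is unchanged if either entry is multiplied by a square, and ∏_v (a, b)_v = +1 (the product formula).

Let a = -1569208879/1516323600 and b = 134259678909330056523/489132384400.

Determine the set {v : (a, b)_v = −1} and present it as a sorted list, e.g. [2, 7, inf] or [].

(a, b) ≡ (-88711, 3) mod (ℚ^×)²; places V = {2, 3, 5, 7, 11, 17, 19, 23, 29, 59, ∞}.
(a,b)_3: α=-2, u≡2; β=9, v≡1 (mod 3); (2|3)=-1, (1|3)=+1; sign (−1)^0·-1^9·+1^-2 = -1.
(a,b)_2: α=-4, β=-4; u≡1, v≡3 (mod 8); ε(u)ε(v)=0·1, αω(v)=-4·1, βω(u)=-4·0; sum ≡ 0  ⇒  +1.
(a,b)_59: α=-2, u≡46; β=0, v≡15 (mod 59); (46|59)=+1, (15|59)=+1; sign (−1)^0·+1^0·+1^-2 = +1.
(a,b)_11: α=-2, u≡1; β=-4, v≡4 (mod 11); (1|11)=+1, (4|11)=+1; sign (−1)^0·+1^-4·+1^-2 = +1.
(a,b)_∞: sgn(-88711)=−, sgn(3)=+, so +1.
(a,b)_19: α=3, u≡11; β=4, v≡3 (mod 19); (11|19)=+1, (3|19)=-1; sign (−1)^0·+1^4·-1^3 = -1.
(a,b)_23: α=1, u≡14; β=2, v≡3 (mod 23); (14|23)=-1, (3|23)=+1; sign (−1)^0·-1^2·+1^1 = +1.
(a,b)_7: α=3, u≡2; β=6, v≡3 (mod 7); (2|7)=+1, (3|7)=-1; sign (−1)^0·+1^6·-1^3 = -1.
(a,b)_5: α=-2, u≡4; β=-2, v≡3 (mod 5); (4|5)=+1, (3|5)=-1; sign (−1)^0·+1^-2·-1^-2 = +1.
(a,b)_17: α=0, u≡14; β=-4, v≡12 (mod 17); (14|17)=-1, (12|17)=-1; sign (−1)^0·-1^-4·-1^0 = +1.
(a,b)_29: α=1, u≡21; β=2, v≡21 (mod 29); (21|29)=-1, (21|29)=-1; sign (−1)^0·-1^2·-1^1 = -1.
(-88711, 3 / ℚ) ramifies at {3, 7, 19, 29}: a division algebra.

[3, 7, 19, 29]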